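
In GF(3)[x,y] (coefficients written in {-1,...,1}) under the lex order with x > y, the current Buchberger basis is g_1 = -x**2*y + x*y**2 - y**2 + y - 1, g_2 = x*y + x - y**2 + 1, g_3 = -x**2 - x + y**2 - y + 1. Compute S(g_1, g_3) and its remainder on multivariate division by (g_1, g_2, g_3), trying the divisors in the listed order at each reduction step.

S(g_1, g_3) = -x*y**2 - x*y + y**3 + 1; remainder on division = y + 1.

lcm(LM(g_1), LM(g_3)) = x**2*y.
S = (lcm/LT(g_1))·g_1 − (lcm/LT(g_3))·g_3 = -x*y**2 - x*y + y**3 + 1.
Reduce S modulo (g_1, g_2, g_3) in that order:
  leading term x*y**2: subtract (-y)·g_2 from -x*y**2 - x*y + y**3 + 1 → y + 1
  leading term y: no divisor's leading term divides it; move y to the remainder.
  leading term 1: no divisor's leading term divides it; move 1 to the remainder.
The remainder y + 1 is nonzero, so it would be added as the next basis element.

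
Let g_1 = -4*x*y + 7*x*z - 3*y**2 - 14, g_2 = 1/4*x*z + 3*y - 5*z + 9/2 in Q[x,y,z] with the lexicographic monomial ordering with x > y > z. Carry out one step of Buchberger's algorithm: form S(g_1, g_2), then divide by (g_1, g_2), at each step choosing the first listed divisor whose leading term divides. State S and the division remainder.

S(g_1, g_2) = -7/4*x*z**2 + 3/4*y**2*z - 12*y**2 + 20*y*z - 18*y + 7/2*z; remainder on division = 3/4*y**2*z - 12*y**2 + 41*y*z - 18*y - 35*z**2 + 35*z.

lcm(LM(g_1), LM(g_2)) = x*y*z.
S = (lcm/LT(g_1))·g_1 − (lcm/LT(g_2))·g_2 = -7/4*x*z**2 + 3/4*y**2*z - 12*y**2 + 20*y*z - 18*y + 7/2*z.
Reduce S modulo (g_1, g_2) in that order:
  leading term x*z**2: subtract (-7*z)·g_2 from -7/4*x*z**2 + 3/4*y**2*z - 12*y**2 + 20*y*z - 18*y + 7/2*z → 3/4*y**2*z - 12*y**2 + 41*y*z - 18*y - 35*z**2 + 35*z
  leading term y**2*z: no divisor's leading term divides it; move 3/4*y**2*z to the remainder.
  leading term y**2: no divisor's leading term divides it; move -12*y**2 to the remainder.
  leading term y*z: no divisor's leading term divides it; move 41*y*z to the remainder.
  leading term y: no divisor's leading term divides it; move -18*y to the remainder.
  leading term z**2: no divisor's leading term divides it; move -35*z**2 to the remainder.
  leading term z: no divisor's leading term divides it; move 35*z to the remainder.
The remainder 3/4*y**2*z - 12*y**2 + 41*y*z - 18*y - 35*z**2 + 35*z is nonzero, so it would be added as the next basis element.
This is the inner loop of Buchberger's algorithm — each nonzero remainder becomes a new basis element.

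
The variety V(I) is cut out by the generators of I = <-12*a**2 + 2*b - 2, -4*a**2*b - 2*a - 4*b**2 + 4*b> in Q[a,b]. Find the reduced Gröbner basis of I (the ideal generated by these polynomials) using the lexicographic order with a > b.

G = {a + 7/3*b**2 - 7/3*b, b**4 - 2*b**3 + b**2 - 3/98*b + 3/98}

Buchberger's algorithm terminates because the ascending chain of leading-term ideals stabilizes.

f_1 = -12*a**2 + 2*b - 2, LT = a**2.
f_2 = -4*a**2*b - 2*a - 4*b**2 + 4*b, LT = a**2*b.

S(f_1,f_2): lcm = a**2*b. S = -1/2*a - 7/6*b**2 + 7/6*b.
  reduce S modulo (f_1, f_2):
  remainder -1/2*a - 7/6*b**2 + 7/6*b ≠ 0; add g_3 = -1/2*a - 7/6*b**2 + 7/6*b to the basis.

S(f_1,g_3): lcm = a**2. S = -7/3*a*b**2 + 7/3*a*b - 1/6*b + 1/6.
  reduce S modulo (f_1, f_2, g_3):
  remainder 49/9*b**4 - 98/9*b**3 + 49/9*b**2 - 1/6*b + 1/6 ≠ 0; add g_4 = 49/9*b**4 - 98/9*b**3 + 49/9*b**2 - 1/6*b + 1/6 to the basis.

The other S-polynomials (S(f_2,g_3), S(f_1,g_4), S(f_2,g_4), S(g_3,g_4)) all reduce to 0 modulo the current basis, so we have a Gröbner basis.
Inter-reduce: drop elements whose leading term is divisible by another's, tail-reduce, and make monic.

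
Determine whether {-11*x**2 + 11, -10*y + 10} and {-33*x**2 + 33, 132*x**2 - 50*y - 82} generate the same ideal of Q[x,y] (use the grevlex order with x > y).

Since reduced Gröbner bases are canonical representatives of ideals under a given ordering, it suffices to compute and compare them.
Buchberger on the first generating set:
f_1 = -11*x**2 + 11, LT = x**2.
f_2 = -10*y + 10, LT = y.

The S-polynomials (S(f_1,f_2)) all reduce to 0 modulo the current basis, so we have a Gröbner basis.
Inter-reduce: drop elements whose leading term is divisible by another's, tail-reduce, and make monic.
Reduced Gröbner basis: {x**2 - 1, y - 1}.

Buchberger on the second generating set:
h_1 = -33*x**2 + 33, LT = x**2.
h_2 = 132*x**2 - 50*y - 82, LT = x**2.

S(h_1,h_2): lcm = x**2. S = 25/66*y - 25/66.
  leading term y: no divisor's leading term divides it; move 25/66*y to the remainder.
  leading term 1: no divisor's leading term divides it; move -25/66 to the remainder.
  remainder 25/66*y - 25/66 ≠ 0; add k_3 = 25/66*y - 25/66 to the basis.

The other S-polynomials (S(h_1,k_3), S(h_2,k_3)) all reduce to 0 modulo the current basis, so we have a Gröbner basis.
Inter-reduce: drop elements whose leading term is divisible by another's, tail-reduce, and make monic.
Reduced Gröbner basis: {x**2 - 1, y - 1}.

The two bases agree; hence the ideals are identical.
The same test decides containment: I ⊆ J iff every generator of I reduces to 0 modulo a Gröbner basis of J.

Yes, the ideals are equal.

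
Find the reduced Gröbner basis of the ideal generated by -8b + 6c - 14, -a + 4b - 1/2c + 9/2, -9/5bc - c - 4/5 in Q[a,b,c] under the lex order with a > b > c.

f_1 = -8b + 6c - 14, LT = b.
f_2 = -a + 4b - 1/2c + 9/2, LT = a.
f_3 = -9/5bc - c - 4/5, LT = bc.

S(f_1,f_2): leading monomials are coprime, so the S-polynomial reduces to 0 (Buchberger's first criterion).
S(f_1,f_3): lcm = bc. S = -3/4c^2 + 43/36c - 4/9.
  leading term c^2: no divisor's leading term divides it; move -3/4c^2 to the remainder.
  leading term c: no divisor's leading term divides it; move 43/36c to the remainder.
  leading term 1: no divisor's leading term divides it; move -4/9 to the remainder.
  remainder -3/4c^2 + 43/36c - 4/9 ≠ 0; add g_4 = -3/4c^2 + 43/36c - 4/9 to the basis.

S(f_2,f_3): leading monomials are coprime, so the S-polynomial reduces to 0 (Buchberger's first criterion).
S(f_1,g_4): leading monomials are coprime, so the S-polynomial reduces to 0 (Buchberger's first criterion).
S(f_2,g_4): leading monomials are coprime, so the S-polynomial reduces to 0 (Buchberger's first criterion).
S(f_3,g_4): lcm = bc^2. S = 43/27bc - 16/27b + 5/9c^2 + 4/9c.
  leading term bc: subtract (-43/216c)·f_1 from 43/27bc - 16/27b + 5/9c^2 + 4/9c → -16/27b + 7/4c^2 - 253/108c
  leading term b: subtract (2/27)·f_1 from -16/27b + 7/4c^2 - 253/108c → 7/4c^2 - 301/108c + 28/27
  leading term c^2: subtract (-7/3)·g_4 from 7/4c^2 - 301/108c + 28/27 → 0
  remainder 0.

Every S-polynomial of the final basis reduces to 0, so we have a Gröbner basis.
Inter-reduce: drop elements whose leading term is divisible by another's, tail-reduce, and make monic.

G = {a - 5/2c + 5/2, b - 3/4c + 7/4, c^2 - 43/27c + 16/27}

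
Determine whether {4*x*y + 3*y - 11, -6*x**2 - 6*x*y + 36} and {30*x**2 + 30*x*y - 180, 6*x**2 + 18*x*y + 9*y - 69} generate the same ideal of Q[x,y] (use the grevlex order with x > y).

Equality of ideals is decidable: compute both reduced Gröbner bases (unique for the ordering) and check whether they agree.
Buchberger on the first generating set:
f_1 = 4*x*y + 3*y - 11, LT = x*y.
f_2 = -6*x**2 - 6*x*y + 36, LT = x**2.

S(f_1,f_2): lcm = x**2*y. S = -x*y**2 + 3/4*x*y - 11/4*x + 6*y.
  leading term x*y**2: subtract (-1/4*y)·f_1 from -x*y**2 + 3/4*x*y - 11/4*x + 6*y → 3/4*x*y + 3/4*y**2 - 11/4*x + 13/4*y
  leading term x*y: subtract (3/16)·f_1 from 3/4*x*y + 3/4*y**2 - 11/4*x + 13/4*y → 3/4*y**2 - 11/4*x + 43/16*y + 33/16
  leading term y**2: no divisor's leading term divides it; move 3/4*y**2 to the remainder.
  leading term x: no divisor's leading term divides it; move -11/4*x to the remainder.
  leading term y: no divisor's leading term divides it; move 43/16*y to the remainder.
  leading term 1: no divisor's leading term divides it; move 33/16 to the remainder.
  remainder 3/4*y**2 - 11/4*x + 43/16*y + 33/16 ≠ 0; add g_3 = 3/4*y**2 - 11/4*x + 43/16*y + 33/16 to the basis.

The other S-polynomials (S(f_1,g_3), S(f_2,g_3)) all reduce to 0 modulo the current basis, so we have a Gröbner basis.
Inter-reduce: drop elements whose leading term is divisible by another's, tail-reduce, and make monic.
Reduced Gröbner basis: {x**2 - 3/4*y - 13/4, x*y + 3/4*y - 11/4, y**2 - 11/3*x + 43/12*y + 11/4}.

Buchberger on the second generating set:
h_1 = 30*x**2 + 30*x*y - 180, LT = x**2.
h_2 = 6*x**2 + 18*x*y + 9*y - 69, LT = x**2.

S(h_1,h_2): lcm = x**2. S = -2*x*y - 3/2*y + 11/2.
  leading term x*y: no divisor's leading term divides it; move -2*x*y to the remainder.
  leading term y: no divisor's leading term divides it; move -3/2*y to the remainder.
  leading term 1: no divisor's leading term divides it; move 11/2 to the remainder.
  remainder -2*x*y - 3/2*y + 11/2 ≠ 0; add k_3 = -2*x*y - 3/2*y + 11/2 to the basis.

S(h_1,k_3): lcm = x**2*y. S = x*y**2 - 3/4*x*y + 11/4*x - 6*y.
  leading term x*y**2: subtract (-1/2*y)·k_3 from x*y**2 - 3/4*x*y + 11/4*x - 6*y → -3/4*x*y - 3/4*y**2 + 11/4*x - 13/4*y
  leading term x*y: subtract (3/8)·k_3 from -3/4*x*y - 3/4*y**2 + 11/4*x - 13/4*y → -3/4*y**2 + 11/4*x - 43/16*y - 33/16
  leading term y**2: no divisor's leading term divides it; move -3/4*y**2 to the remainder.
  leading term x: no divisor's leading term divides it; move 11/4*x to the remainder.
  leading term y: no divisor's leading term divides it; move -43/16*y to the remainder.
  leading term 1: no divisor's leading term divides it; move -33/16 to the remainder.
  remainder -3/4*y**2 + 11/4*x - 43/16*y - 33/16 ≠ 0; add k_4 = -3/4*y**2 + 11/4*x - 43/16*y - 33/16 to the basis.

The other S-polynomials (S(h_2,k_3), S(h_1,k_4), S(h_2,k_4), S(k_3,k_4)) all reduce to 0 modulo the current basis, so we have a Gröbner basis.
Inter-reduce: drop elements whose leading term is divisible by another's, tail-reduce, and make monic.
Reduced Gröbner basis: {x**2 - 3/4*y - 13/4, x*y + 3/4*y - 11/4, y**2 - 11/3*x + 43/12*y + 11/4}.

The two bases agree; hence the ideals are identical.

Yes, the ideals are equal.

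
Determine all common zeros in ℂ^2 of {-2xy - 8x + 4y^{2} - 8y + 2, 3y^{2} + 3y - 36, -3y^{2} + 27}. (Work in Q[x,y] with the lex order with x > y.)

Compute a lex Gröbner basis by Buchberger's algorithm.
f_1 = -2xy - 8x + 4y^{2} - 8y + 2, LT = xy.
f_2 = 3y^{2} + 3y - 36, LT = y^{2}.
f_3 = -3y^{2} + 27, LT = y^{2}.

S(f_1,f_2): lcm = xy^{2}. S = 3xy + 12x - 2y^{3} + 4y^{2} - y.
  leading term xy: subtract (-\tfrac{3}{2})·f_1 from 3xy + 12x - 2y^{3} + 4y^{2} - y → -2y^{3} + 10y^{2} - 13y + 3
  leading term y^{3}: subtract (-\tfrac{2}{3}y)·f_2 from -2y^{3} + 10y^{2} - 13y + 3 → 12y^{2} - 37y + 3
  leading term y^{2}: subtract (4)·f_2 from 12y^{2} - 37y + 3 → -49y + 147
  leading term y: no divisor's leading term divides it; move -49y to the remainder.
  leading term 1: no divisor's leading term divides it; move 147 to the remainder.
  remainder -49y + 147 ≠ 0; add h_4 = -49y + 147 to the basis.

S(f_1,f_3): lcm = xy^{2}. S = 4xy + 9x - 2y^{3} + 4y^{2} - y.
  leading term xy: subtract (-2)·f_1 from 4xy + 9x - 2y^{3} + 4y^{2} - y → -7x - 2y^{3} + 12y^{2} - 17y + 4
  leading term x: no divisor's leading term divides it; move -7x to the remainder.
  leading term y^{3}: subtract (-\tfrac{2}{3}y)·f_2 from -2y^{3} + 12y^{2} - 17y + 4 → 14y^{2} - 41y + 4
  leading term y^{2}: subtract (\tfrac{14}{3})·f_2 from 14y^{2} - 41y + 4 → -55y + 172
  leading term y: subtract (\tfrac{55}{49})·h_4 from -55y + 172 → 7
  leading term 1: no divisor's leading term divides it; move 7 to the remainder.
  remainder -7x + 7 ≠ 0; add h_5 = -7x + 7 to the basis.

The other S-polynomials (S(f_2,f_3), S(f_1,h_4), S(f_2,h_4), S(f_3,h_4), S(f_1,h_5), S(f_2,h_5), S(f_3,h_5), S(h_4,h_5)) all reduce to 0 modulo the current basis, so we have a Gröbner basis.
Inter-reduce: drop elements whose leading term is divisible by another's, tail-reduce, and make monic.
Reduced Gröbner basis: {x - 1, y - 3}.

The lex basis is triangular: the last element involves only y. Solving y - 3 = 0 gives y ∈ {3}; substituting each value into the earlier elements determines the remaining variables.
  y = 3: the earlier basis element becomes x - 1 = 0, giving x = 1 — point (1, 3).
Substituting each solution back into the original system confirms all equations vanish.

{(1, 3)}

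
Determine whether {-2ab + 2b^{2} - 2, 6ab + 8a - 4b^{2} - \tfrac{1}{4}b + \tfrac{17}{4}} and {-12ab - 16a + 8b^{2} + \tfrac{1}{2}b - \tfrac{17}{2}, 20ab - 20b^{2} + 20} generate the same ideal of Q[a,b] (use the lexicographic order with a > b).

Yes, the ideals are equal.

Two ideals are equal iff their reduced Gröbner bases coincide (the reduced basis is unique for a fixed ordering).
Buchberger on the first generating set:
f_1 = -2ab + 2b^{2} - 2, LT = ab.
f_2 = 6ab + 8a - 4b^{2} - \tfrac{1}{4}b + \tfrac{17}{4}, LT = ab.

S(f_1,f_2): lcm = ab. S = -\tfrac{4}{3}a - \tfrac{1}{3}b^{2} + \tfrac{1}{24}b + \tfrac{7}{24}.
  reduce S modulo (f_1, f_2):
  remainder -\tfrac{4}{3}a - \tfrac{1}{3}b^{2} + \tfrac{1}{24}b + \tfrac{7}{24} ≠ 0; add g_3 = -\tfrac{4}{3}a - \tfrac{1}{3}b^{2} + \tfrac{1}{24}b + \tfrac{7}{24} to the basis.

S(f_1,g_3): lcm = ab. S = -\tfrac{1}{4}b^{3} - \tfrac{31}{32}b^{2} + \tfrac{7}{32}b + 1.
  reduce S modulo (f_1, f_2, g_3):
  remainder -\tfrac{1}{4}b^{3} - \tfrac{31}{32}b^{2} + \tfrac{7}{32}b + 1 ≠ 0; add g_4 = -\tfrac{1}{4}b^{3} - \tfrac{31}{32}b^{2} + \tfrac{7}{32}b + 1 to the basis.

The other S-polynomials (S(f_2,g_3), S(f_1,g_4), S(f_2,g_4), S(g_3,g_4)) all reduce to 0 modulo the current basis, so we have a Gröbner basis.
Inter-reduce: drop elements whose leading term is divisible by another's, tail-reduce, and make monic.
Reduced Gröbner basis: {a + \tfrac{1}{4}b^{2} - \tfrac{1}{32}b - \tfrac{7}{32}, b^{3} + \tfrac{31}{8}b^{2} - \tfrac{7}{8}b - 4}.

Buchberger on the second generating set:
h_1 = -12ab - 16a + 8b^{2} + \tfrac{1}{2}b - \tfrac{17}{2}, LT = ab.
h_2 = 20ab - 20b^{2} + 20, LT = ab.

S(h_1,h_2): lcm = ab. S = \tfrac{4}{3}a + \tfrac{1}{3}b^{2} - \tfrac{1}{24}b - \tfrac{7}{24}.
  reduce S modulo (h_1, h_2):
  remainder \tfrac{4}{3}a + \tfrac{1}{3}b^{2} - \tfrac{1}{24}b - \tfrac{7}{24} ≠ 0; add k_3 = \tfrac{4}{3}a + \tfrac{1}{3}b^{2} - \tfrac{1}{24}b - \tfrac{7}{24} to the basis.

S(h_1,k_3): lcm = ab. S = \tfrac{4}{3}a - \tfrac{1}{4}b^{3} - \tfrac{61}{96}b^{2} + \tfrac{17}{96}b + \tfrac{17}{24}.
  reduce S modulo (h_1, h_2, k_3):
  remainder -\tfrac{1}{4}b^{3} - \tfrac{31}{32}b^{2} + \tfrac{7}{32}b + 1 ≠ 0; add k_4 = -\tfrac{1}{4}b^{3} - \tfrac{31}{32}b^{2} + \tfrac{7}{32}b + 1 to the basis.

The other S-polynomials (S(h_2,k_3), S(h_1,k_4), S(h_2,k_4), S(k_3,k_4)) all reduce to 0 modulo the current basis, so we have a Gröbner basis.
Inter-reduce: drop elements whose leading term is divisible by another's, tail-reduce, and make monic.
Reduced Gröbner basis: {a + \tfrac{1}{4}b^{2} - \tfrac{1}{32}b - \tfrac{7}{32}, b^{3} + \tfrac{31}{8}b^{2} - \tfrac{7}{8}b - 4}.

The two bases agree; hence the ideals are identical.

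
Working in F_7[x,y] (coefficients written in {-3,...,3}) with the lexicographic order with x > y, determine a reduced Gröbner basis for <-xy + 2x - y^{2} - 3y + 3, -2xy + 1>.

G = {x + 3y^{2} + 2y + 3, y^{3} + 3y^{2} + y - 1}

Buchberger's algorithm terminates because the ascending chain of leading-term ideals stabilizes.

f_1 = -xy + 2x - y^{2} - 3y + 3, LT = xy.
f_2 = -2xy + 1, LT = xy.

S(f_1,f_2): lcm = xy. S = -2x + y^{2} + 3y + 1.
  reduce S modulo (f_1, f_2):
  remainder -2x + y^{2} + 3y + 1 ≠ 0; add g_3 = -2x + y^{2} + 3y + 1 to the basis.

S(f_1,g_3): lcm = xy. S = -2x - 3y^{3} - y^{2} - 3.
  reduce S modulo (f_1, f_2, g_3):
  remainder -3y^{3} - 2y^{2} - 3y + 3 ≠ 0; add g_4 = -3y^{3} - 2y^{2} - 3y + 3 to the basis.

The other S-polynomials (S(f_2,g_3), S(f_1,g_4), S(f_2,g_4), S(g_3,g_4)) all reduce to 0 modulo the current basis, so we have a Gröbner basis.
Inter-reduce: drop elements whose leading term is divisible by another's, tail-reduce, and make monic.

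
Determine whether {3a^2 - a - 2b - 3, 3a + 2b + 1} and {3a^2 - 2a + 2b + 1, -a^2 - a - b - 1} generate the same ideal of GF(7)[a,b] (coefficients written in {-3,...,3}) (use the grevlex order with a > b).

For a fixed monomial order, each ideal has a unique reduced Gröbner basis; comparing bases decides equality.
Buchberger on the first generating set:
f_1 = 3a^2 - a - 2b - 3, LT = a^2.
f_2 = 3a + 2b + 1, LT = a.

S(f_1,f_2): lcm = a^2. S = -3ab - 3a - 3b - 1.
  leading term ab: subtract (-b)·f_2 from -3ab - 3a - 3b - 1 → 2b^2 - 3a - 2b - 1
  leading term b^2: no divisor's leading term divides it; move 2b^2 to the remainder.
  leading term a: subtract (-1)·f_2 from -3a - 2b - 1 → 0
  remainder 2b^2 ≠ 0; add g_3 = 2b^2 to the basis.

The other S-polynomials (S(f_1,g_3), S(f_2,g_3)) all reduce to 0 modulo the current basis, so we have a Gröbner basis.
Inter-reduce: drop elements whose leading term is divisible by another's, tail-reduce, and make monic.
Reduced Gröbner basis: {b^2, a + 3b - 2}.

Buchberger on the second generating set:
h_1 = 3a^2 - 2a + 2b + 1, LT = a^2.
h_2 = -a^2 - a - b - 1, LT = a^2.

S(h_1,h_2): lcm = a^2. S = 3a + 2b - 3.
  leading term a: no divisor's leading term divides it; move 3a to the remainder.
  leading term b: no divisor's leading term divides it; move 2b to the remainder.
  leading term 1: no divisor's leading term divides it; move -3 to the remainder.
  remainder 3a + 2b - 3 ≠ 0; add k_3 = 3a + 2b - 3 to the basis.

S(h_1,k_3): lcm = a^2. S = -3ab - 2a + 3b - 2.
  leading term ab: subtract (-b)·k_3 from -3ab - 2a + 3b - 2 → 2b^2 - 2a - 2
  leading term b^2: no divisor's leading term divides it; move 2b^2 to the remainder.
  leading term a: subtract (-3)·k_3 from -2a - 2 → -b + 3
  leading term b: no divisor's leading term divides it; move -b to the remainder.
  leading term 1: no divisor's leading term divides it; move 3 to the remainder.
  remainder 2b^2 - b + 3 ≠ 0; add k_4 = 2b^2 - b + 3 to the basis.

The other S-polynomials (S(h_2,k_3), S(h_1,k_4), S(h_2,k_4), S(k_3,k_4)) all reduce to 0 modulo the current basis, so we have a Gröbner basis.
Inter-reduce: drop elements whose leading term is divisible by another's, tail-reduce, and make monic.
Reduced Gröbner basis: {b^2 + 3b - 2, a + 3b - 1}.

These differ, so the ideals are not equal.

No, the ideals differ.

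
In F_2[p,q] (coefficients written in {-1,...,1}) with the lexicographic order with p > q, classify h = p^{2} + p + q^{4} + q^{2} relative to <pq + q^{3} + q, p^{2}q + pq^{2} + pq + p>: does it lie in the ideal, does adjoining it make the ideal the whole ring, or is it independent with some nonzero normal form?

p^{2} + p + q^{4} + q^{2} lies in I (it reduces to 0).

First compute the reduced Gröbner basis of I by Buchberger's algorithm.
f_1 = pq + q^{3} + q, LT = pq.
f_2 = p^{2}q + pq^{2} + pq + p, LT = p^{2}q.

S(f_1,f_2): lcm = p^{2}q. S = pq^{3} + pq^{2} + p.
  leading term pq^{3}: subtract (q^{2})·f_1 from pq^{3} + pq^{2} + p → pq^{2} + p + q^{5} + q^{3}
  leading term pq^{2}: subtract (q)·f_1 from pq^{2} + p + q^{5} + q^{3} → p + q^{5} + q^{4} + q^{3} + q^{2}
  leading term p: no divisor's leading term divides it; move p to the remainder.
  leading term q^{5}: no divisor's leading term divides it; move q^{5} to the remainder.
  leading term q^{4}: no divisor's leading term divides it; move q^{4} to the remainder.
  leading term q^{3}: no divisor's leading term divides it; move q^{3} to the remainder.
  leading term q^{2}: no divisor's leading term divides it; move q^{2} to the remainder.
  remainder p + q^{5} + q^{4} + q^{3} + q^{2} ≠ 0; add k_3 = p + q^{5} + q^{4} + q^{3} + q^{2} to the basis.

S(f_1,k_3): lcm = pq. S = q^{6} + q^{5} + q^{4} + q.
  leading term q^{6}: no divisor's leading term divides it; move q^{6} to the remainder.
  leading term q^{5}: no divisor's leading term divides it; move q^{5} to the remainder.
  leading term q^{4}: no divisor's leading term divides it; move q^{4} to the remainder.
  leading term q: no divisor's leading term divides it; move q to the remainder.
  remainder q^{6} + q^{5} + q^{4} + q ≠ 0; add k_4 = q^{6} + q^{5} + q^{4} + q to the basis.

The other S-polynomials (S(f_2,k_3), S(f_1,k_4), S(f_2,k_4), S(k_3,k_4)) all reduce to 0 modulo the current basis, so we have a Gröbner basis.
Inter-reduce: drop elements whose leading term is divisible by another's, tail-reduce, and make monic.
Reduced Gröbner basis: {p + q^{5} + q^{4} + q^{3} + q^{2}, q^{6} + q^{5} + q^{4} + q}.
Label its elements g_1 = p + q^{5} + q^{4} + q^{3} + q^{2}, g_2 = q^{6} + q^{5} + q^{4} + q.

Reduce h = p^{2} + p + q^{4} + q^{2} modulo G:
  leading term p^{2}: subtract (p)·g_1 from p^{2} + p + q^{4} + q^{2} → pq^{5} + pq^{4} + pq^{3} + pq^{2} + p + q^{4} + q^{2}
  leading term pq^{5}: subtract (q^{5})·g_1 from pq^{5} + pq^{4} + pq^{3} + pq^{2} + p + q^{4} + q^{2} → pq^{4} + pq^{3} + pq^{2} + p + q^{10} + q^{9} + q^{8} + q^{7} + q^{4} + q^{2}
  leading term pq^{4}: subtract (q^{4})·g_1 from pq^{4} + pq^{3} + pq^{2} + p + q^{10} + q^{9} + q^{8} + q^{7} + q^{4} + q^{2} → pq^{3} + pq^{2} + p + q^{10} + q^{6} + q^{4} + q^{2}
  leading term pq^{3}: subtract (q^{3})·g_1 from pq^{3} + pq^{2} + p + q^{10} + q^{6} + q^{4} + q^{2} → pq^{2} + p + q^{10} + q^{8} + q^{7} + q^{5} + q^{4} + q^{2}
  leading term pq^{2}: subtract (q^{2})·g_1 from pq^{2} + p + q^{10} + q^{8} + q^{7} + q^{5} + q^{4} + q^{2} → p + q^{10} + q^{8} + q^{6} + q^{2}
  leading term p: subtract (1)·g_1 from p + q^{10} + q^{8} + q^{6} + q^{2} → q^{10} + q^{8} + q^{6} + q^{5} + q^{4} + q^{3}
  leading term q^{10}: subtract (q^{4})·g_2 from q^{10} + q^{8} + q^{6} + q^{5} + q^{4} + q^{3} → q^{9} + q^{6} + q^{4} + q^{3}
  leading term q^{9}: subtract (q^{3})·g_2 from q^{9} + q^{6} + q^{4} + q^{3} → q^{8} + q^{7} + q^{6} + q^{3}
  leading term q^{8}: subtract (q^{2})·g_2 from q^{8} + q^{7} + q^{6} + q^{3} → 0
  normal form = 0.
Since the normal form is 0, h ∈ I.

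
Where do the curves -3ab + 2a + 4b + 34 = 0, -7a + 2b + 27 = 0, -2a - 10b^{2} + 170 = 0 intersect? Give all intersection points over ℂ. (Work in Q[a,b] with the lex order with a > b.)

Compute a lex Gröbner basis by Buchberger's algorithm.
f_1 = -3ab + 2a + 4b + 34, LT = ab.
f_2 = -7a + 2b + 27, LT = a.
f_3 = -2a - 10b^{2} + 170, LT = a.

S(f_1,f_2): lcm = ab. S = -\tfrac{2}{3}a + \tfrac{2}{7}b^{2} + \tfrac{53}{21}b - \tfrac{34}{3}.
  leading term a: subtract (\tfrac{2}{21})·f_2 from -\tfrac{2}{3}a + \tfrac{2}{7}b^{2} + \tfrac{53}{21}b - \tfrac{34}{3} → \tfrac{2}{7}b^{2} + \tfrac{7}{3}b - \tfrac{292}{21}
  leading term b^{2}: no divisor's leading term divides it; move \tfrac{2}{7}b^{2} to the remainder.
  leading term b: no divisor's leading term divides it; move \tfrac{7}{3}b to the remainder.
  leading term 1: no divisor's leading term divides it; move -\tfrac{292}{21} to the remainder.
  remainder \tfrac{2}{7}b^{2} + \tfrac{7}{3}b - \tfrac{292}{21} ≠ 0; add h_4 = \tfrac{2}{7}b^{2} + \tfrac{7}{3}b - \tfrac{292}{21} to the basis.

S(f_1,f_3): lcm = ab. S = -\tfrac{2}{3}a - 5b^{3} + \tfrac{251}{3}b - \tfrac{34}{3}.
  leading term a: subtract (\tfrac{2}{21})·f_2 from -\tfrac{2}{3}a - 5b^{3} + \tfrac{251}{3}b - \tfrac{34}{3} → -5b^{3} + \tfrac{1753}{21}b - \tfrac{292}{21}
  leading term b^{3}: subtract (-\tfrac{35}{2}b)·h_4 from -5b^{3} + \tfrac{1753}{21}b - \tfrac{292}{21} → \tfrac{245}{6}b^{2} - \tfrac{1119}{7}b - \tfrac{292}{21}
  leading term b^{2}: subtract (\tfrac{1715}{12})·h_4 from \tfrac{245}{6}b^{2} - \tfrac{1119}{7}b - \tfrac{292}{21} → -\tfrac{124319}{252}b + \tfrac{124319}{63}
  leading term b: no divisor's leading term divides it; move -\tfrac{124319}{252}b to the remainder.
  leading term 1: no divisor's leading term divides it; move \tfrac{124319}{63} to the remainder.
  remainder -\tfrac{124319}{252}b + \tfrac{124319}{63} ≠ 0; add h_5 = -\tfrac{124319}{252}b + \tfrac{124319}{63} to the basis.

S(f_2,f_3): lcm = a. S = -5b^{2} - \tfrac{2}{7}b + \tfrac{568}{7}.
  leading term b^{2}: subtract (-\tfrac{35}{2})·h_4 from -5b^{2} - \tfrac{2}{7}b + \tfrac{568}{7} → \tfrac{1703}{42}b - \tfrac{3406}{21}
  leading term b: subtract (-\tfrac{6}{73})·h_5 from \tfrac{1703}{42}b - \tfrac{3406}{21} → 0
  remainder 0.

S(f_1,h_4): lcm = ab^{2}. S = -\tfrac{53}{6}ab + \tfrac{146}{3}a - \tfrac{4}{3}b^{2} - \tfrac{34}{3}b.
  leading term ab: subtract (\tfrac{53}{18})·f_1 from -\tfrac{53}{6}ab + \tfrac{146}{3}a - \tfrac{4}{3}b^{2} - \tfrac{34}{3}b → \tfrac{385}{9}a - \tfrac{4}{3}b^{2} - \tfrac{208}{9}b - \tfrac{901}{9}
  leading term a: subtract (-\tfrac{55}{9})·f_2 from \tfrac{385}{9}a - \tfrac{4}{3}b^{2} - \tfrac{208}{9}b - \tfrac{901}{9} → -\tfrac{4}{3}b^{2} - \tfrac{98}{9}b + \tfrac{584}{9}
  leading term b^{2}: subtract (-\tfrac{14}{3})·h_4 from -\tfrac{4}{3}b^{2} - \tfrac{98}{9}b + \tfrac{584}{9} → 0
  remainder 0.

S(f_2,h_4): leading monomials are coprime, so the S-polynomial reduces to 0 (Buchberger's first criterion).
S(f_3,h_4): leading monomials are coprime, so the S-polynomial reduces to 0 (Buchberger's first criterion).
S(f_1,h_5): lcm = ab. S = \tfrac{10}{3}a - \tfrac{4}{3}b - \tfrac{34}{3}.
  leading term a: subtract (-\tfrac{10}{21})·f_2 from \tfrac{10}{3}a - \tfrac{4}{3}b - \tfrac{34}{3} → -\tfrac{8}{21}b + \tfrac{32}{21}
  leading term b: subtract (\tfrac{96}{124319})·h_5 from -\tfrac{8}{21}b + \tfrac{32}{21} → 0
  remainder 0.

S(f_2,h_5): leading monomials are coprime, so the S-polynomial reduces to 0 (Buchberger's first criterion).
S(f_3,h_5): leading monomials are coprime, so the S-polynomial reduces to 0 (Buchberger's first criterion).
S(h_4,h_5): lcm = b^{2}. S = \tfrac{73}{6}b - \tfrac{146}{3}.
  leading term b: subtract (-\tfrac{42}{1703})·h_5 from \tfrac{73}{6}b - \tfrac{146}{3} → 0
  remainder 0.

Every S-polynomial of the final basis reduces to 0, so we have a Gröbner basis.
Inter-reduce: drop elements whose leading term is divisible by another's, tail-reduce, and make monic.
Reduced Gröbner basis: {a - 5, b - 4}.

Since the basis is lex-ordered, b - 4 is univariate in b. Its roots are {4}. Back-substituting each root into the other basis elements fixes the other coordinates.
  b = 4: the earlier basis element becomes a - 5 = 0, giving a = 5 — point (5, 4).

{(5, 4)}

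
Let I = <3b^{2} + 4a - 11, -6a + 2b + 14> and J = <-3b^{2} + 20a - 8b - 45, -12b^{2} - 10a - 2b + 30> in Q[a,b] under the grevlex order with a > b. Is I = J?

Two ideals are equal iff their reduced Gröbner bases coincide (the reduced basis is unique for a fixed ordering).
Buchberger on the first generating set:
f_1 = 3b^{2} + 4a - 11, LT = b^{2}.
f_2 = -6a + 2b + 14, LT = a.

The S-polynomials (S(f_1,f_2)) all reduce to 0 modulo the current basis, so we have a Gröbner basis.
Inter-reduce: drop elements whose leading term is divisible by another's, tail-reduce, and make monic.
Reduced Gröbner basis: {b^{2} + \tfrac{4}{9}b - \tfrac{5}{9}, a - \tfrac{1}{3}b - \tfrac{7}{3}}.

Buchberger on the second generating set:
h_1 = -3b^{2} + 20a - 8b - 45, LT = b^{2}.
h_2 = -12b^{2} - 10a - 2b + 30, LT = b^{2}.

S(h_1,h_2): lcm = b^{2}. S = -\tfrac{15}{2}a + \tfrac{5}{2}b + \tfrac{35}{2}.
  leading term a: no divisor's leading term divides it; move -\tfrac{15}{2}a to the remainder.
  leading term b: no divisor's leading term divides it; move \tfrac{5}{2}b to the remainder.
  leading term 1: no divisor's leading term divides it; move \tfrac{35}{2} to the remainder.
  remainder -\tfrac{15}{2}a + \tfrac{5}{2}b + \tfrac{35}{2} ≠ 0; add k_3 = -\tfrac{15}{2}a + \tfrac{5}{2}b + \tfrac{35}{2} to the basis.

The other S-polynomials (S(h_1,k_3), S(h_2,k_3)) all reduce to 0 modulo the current basis, so we have a Gröbner basis.
Inter-reduce: drop elements whose leading term is divisible by another's, tail-reduce, and make monic.
Reduced Gröbner basis: {b^{2} + \tfrac{4}{9}b - \tfrac{5}{9}, a - \tfrac{1}{3}b - \tfrac{7}{3}}.

The two bases agree; hence the ideals are identical.

Yes, the ideals are equal.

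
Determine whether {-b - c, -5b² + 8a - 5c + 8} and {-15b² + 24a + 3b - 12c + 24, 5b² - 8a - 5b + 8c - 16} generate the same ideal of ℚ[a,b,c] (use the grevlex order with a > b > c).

For a fixed monomial order, each ideal has a unique reduced Gröbner basis; comparing bases decides equality.
Buchberger on the first generating set:
f_1 = -b - c, LT = b.
f_2 = -5b² + 8a - 5c + 8, LT = b².

S(f_1,f_2): lcm = b². S = bc + 8/5a - c + 8/5.
  reduce S modulo (f_1, f_2):
  remainder -c² + 8/5a - c + 8/5 ≠ 0; add g_3 = -c² + 8/5a - c + 8/5 to the basis.

The other S-polynomials (S(f_1,g_3), S(f_2,g_3)) all reduce to 0 modulo the current basis, so we have a Gröbner basis.
Inter-reduce: drop elements whose leading term is divisible by another's, tail-reduce, and make monic.
Reduced Gröbner basis: {c² - 8/5a + c - 8/5, b + c}.

Buchberger on the second generating set:
h_1 = -15b² + 24a + 3b - 12c + 24, LT = b².
h_2 = 5b² - 8a - 5b + 8c - 16, LT = b².

S(h_1,h_2): lcm = b². S = ⅘b - ⅘c + 8/5.
  reduce S modulo (h_1, h_2):
  remainder ⅘b - ⅘c + 8/5 ≠ 0; add k_3 = ⅘b - ⅘c + 8/5 to the basis.

S(h_1,k_3): lcm = b². S = bc - 8/5a - 11/5b + ⅘c - 8/5.
  reduce S modulo (h_1, h_2, k_3):
  remainder c² - 8/5a - 17/5c + 14/5 ≠ 0; add k_4 = c² - 8/5a - 17/5c + 14/5 to the basis.

The other S-polynomials (S(h_2,k_3), S(h_1,k_4), S(h_2,k_4), S(k_3,k_4)) all reduce to 0 modulo the current basis, so we have a Gröbner basis.
Inter-reduce: drop elements whose leading term is divisible by another's, tail-reduce, and make monic.
Reduced Gröbner basis: {c² - 8/5a - 17/5c + 14/5, b - c + 2}.

Since the reduced bases disagree, the two ideals are not the same.

No, the ideals differ.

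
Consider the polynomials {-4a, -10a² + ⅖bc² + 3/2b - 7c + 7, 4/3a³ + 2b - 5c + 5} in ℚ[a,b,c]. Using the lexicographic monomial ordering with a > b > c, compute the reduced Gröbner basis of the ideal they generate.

f_1 = -4a, LT = a.
f_2 = -10a² + ⅖bc² + 3/2b - 7c + 7, LT = a².
f_3 = 4/3a³ + 2b - 5c + 5, LT = a³.

S(f_1,f_2): lcm = a². S = 1/25bc² + 3/20b - 7/10c + 7/10.
  leading term bc²: no divisor's leading term divides it; move 1/25bc² to the remainder.
  leading term b: no divisor's leading term divides it; move 3/20b to the remainder.
  leading term c: no divisor's leading term divides it; move -7/10c to the remainder.
  leading term 1: no divisor's leading term divides it; move 7/10 to the remainder.
  remainder 1/25bc² + 3/20b - 7/10c + 7/10 ≠ 0; add g_4 = 1/25bc² + 3/20b - 7/10c + 7/10 to the basis.

S(f_1,f_3): lcm = a³. S = -3/2b + 15/4c - 15/4.
  leading term b: no divisor's leading term divides it; move -3/2b to the remainder.
  leading term c: no divisor's leading term divides it; move 15/4c to the remainder.
  leading term 1: no divisor's leading term divides it; move -15/4 to the remainder.
  remainder -3/2b + 15/4c - 15/4 ≠ 0; add g_5 = -3/2b + 15/4c - 15/4 to the basis.

S(g_4,g_5): lcm = bc². S = 15/4b + 5/2c³ - 5/2c² - 35/2c + 35/2.
  leading term b: subtract (-5/2)·g_5 from 15/4b + 5/2c³ - 5/2c² - 35/2c + 35/2 → 5/2c³ - 5/2c² - 65/8c + 65/8
  leading term c³: no divisor's leading term divides it; move 5/2c³ to the remainder.
  leading term c²: no divisor's leading term divides it; move -5/2c² to the remainder.
  leading term c: no divisor's leading term divides it; move -65/8c to the remainder.
  leading term 1: no divisor's leading term divides it; move 65/8 to the remainder.
  remainder 5/2c³ - 5/2c² - 65/8c + 65/8 ≠ 0; add g_6 = 5/2c³ - 5/2c² - 65/8c + 65/8 to the basis.

The other S-polynomials (S(f_2,f_3), S(f_1,g_4), S(f_2,g_4), S(f_3,g_4), S(f_1,g_5), S(f_2,g_5), S(f_3,g_5), S(f_1,g_6), S(f_2,g_6), S(f_3,g_6), S(g_4,g_6), S(g_5,g_6)) all reduce to 0 modulo the current basis, so we have a Gröbner basis.
Inter-reduce: drop elements whose leading term is divisible by another's, tail-reduce, and make monic.

G = {a, b - 5/2c + 5/2, c³ - c² - 13/4c + 13/4}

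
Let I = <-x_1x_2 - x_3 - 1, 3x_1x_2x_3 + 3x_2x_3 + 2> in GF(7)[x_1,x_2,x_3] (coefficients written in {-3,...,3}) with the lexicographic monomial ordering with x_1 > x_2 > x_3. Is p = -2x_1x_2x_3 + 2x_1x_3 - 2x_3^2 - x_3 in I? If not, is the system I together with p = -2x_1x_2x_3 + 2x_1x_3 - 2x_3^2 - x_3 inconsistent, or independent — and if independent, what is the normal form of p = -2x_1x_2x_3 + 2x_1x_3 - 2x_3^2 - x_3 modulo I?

First compute the reduced Gröbner basis of I by Buchberger's algorithm.
f_1 = -x_1x_2 - x_3 - 1, LT = x_1x_2.
f_2 = 3x_1x_2x_3 + 3x_2x_3 + 2, LT = x_1x_2x_3.

S(f_1,f_2): lcm = x_1x_2x_3. S = -x_2x_3 + x_3^2 + x_3 - 3.
  reduce S modulo (f_1, f_2):
  remainder -x_2x_3 + x_3^2 + x_3 - 3 ≠ 0; add h_3 = -x_2x_3 + x_3^2 + x_3 - 3 to the basis.

S(f_1,h_3): lcm = x_1x_2x_3. S = x_1x_3^2 + x_1x_3 - 3x_1 + x_3^2 + x_3.
  reduce S modulo (f_1, f_2, h_3):
  remainder x_1x_3^2 + x_1x_3 - 3x_1 + x_3^2 + x_3 ≠ 0; add h_4 = x_1x_3^2 + x_1x_3 - 3x_1 + x_3^2 + x_3 to the basis.

The other S-polynomials (S(f_2,h_3), S(f_1,h_4), S(f_2,h_4), S(h_3,h_4)) all reduce to 0 modulo the current basis, so we have a Gröbner basis.
Inter-reduce: drop elements whose leading term is divisible by another's, tail-reduce, and make monic.
Reduced Gröbner basis: {x_1x_2 + x_3 + 1, x_1x_3^2 + x_1x_3 - 3x_1 + x_3^2 + x_3, x_2x_3 - x_3^2 - x_3 + 3}.
Label its elements g_1 = x_1x_2 + x_3 + 1, g_2 = x_1x_3^2 + x_1x_3 - 3x_1 + x_3^2 + x_3, g_3 = x_2x_3 - x_3^2 - x_3 + 3.

Reduce p = -2x_1x_2x_3 + 2x_1x_3 - 2x_3^2 - x_3 modulo G:
  leading term x_1x_2x_3: subtract (-2x_3)·g_1 from -2x_1x_2x_3 + 2x_1x_3 - 2x_3^2 - x_3 → 2x_1x_3 + x_3
  leading term x_1x_3: no divisor's leading term divides it; move 2x_1x_3 to the remainder.
  leading term x_3: no divisor's leading term divides it; move x_3 to the remainder.
  normal form = 2x_1x_3 + x_3.
The normal form is nonzero, so p ∉ I. Since p minus its normal form lies in I, I + (p) = I + (r) where r = 2x_1x_3 + x_3; decide whether this ideal is the whole ring.
Run Buchberger on G together with r (pairs among the g_i already reduce to 0 since G is a Gröbner basis):
g_1 = x_1x_2 + x_3 + 1, LT = x_1x_2.
g_2 = x_1x_3^2 + x_1x_3 - 3x_1 + x_3^2 + x_3, LT = x_1x_3^2.
g_3 = x_2x_3 - x_3^2 - x_3 + 3, LT = x_2x_3.
r = 2x_1x_3 + x_3, LT = x_1x_3.

S(g_1,r): lcm = x_1x_2x_3. S = 3x_2x_3 + x_3^2 + x_3.
  reduce S modulo (g_1, g_2, g_3, r):
  remainder -3x_3^2 - 3x_3 - 2 ≠ 0; add m_5 = -3x_3^2 - 3x_3 - 2 to the basis.

S(g_2,r): lcm = x_1x_3^2. S = x_1x_3 - 3x_1 - 3x_3^2 + x_3.
  reduce S modulo (g_1, g_2, g_3, r, m_5):
  remainder -3x_1 + 2 ≠ 0; add m_6 = -3x_1 + 2 to the basis.

S(g_3,m_5): lcm = x_2x_3^2. S = -x_2x_3 - 3x_2 - x_3^3 - x_3^2 + 3x_3.
  reduce S modulo (g_1, g_2, g_3, r, m_5, m_6):
  remainder -3x_2 - x_3 - 1 ≠ 0; add m_7 = -3x_2 - x_3 - 1 to the basis.

The other S-polynomials (S(g_1,g_2), S(g_1,g_3), S(g_2,g_3), S(g_3,r), S(g_1,m_5), S(g_2,m_5), S(r,m_5), S(g_1,m_6), S(g_2,m_6), S(g_3,m_6), S(r,m_6), S(m_5,m_6), S(g_1,m_7), S(g_2,m_7), S(g_3,m_7), S(r,m_7), S(m_5,m_7), S(m_6,m_7)) all reduce to 0 modulo the current basis, so we have a Gröbner basis.
Inter-reduce: drop elements whose leading term is divisible by another's, tail-reduce, and make monic.
Reduced Gröbner basis: {x_1 - 3, x_2 - 2x_3 - 2, x_3^2 + x_3 + 3}.
The reduced Gröbner basis of I + (p) is {x_1 - 3, x_2 - 2x_3 - 2, x_3^2 + x_3 + 3} ≠ {1}, a proper ideal, so the enlarged system stays consistent: p is independent of I, with normal form 2x_1x_3 + x_3.

-2x_1x_2x_3 + 2x_1x_3 - 2x_3^2 - x_3 is independent of I; its normal form modulo I is 2x_1x_3 + x_3.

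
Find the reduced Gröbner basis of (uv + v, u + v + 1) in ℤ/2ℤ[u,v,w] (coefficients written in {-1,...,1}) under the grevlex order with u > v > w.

G = {v², u + v + 1}

This is the nonlinear analogue of row-reducing a linear system.

f_1 = uv + v, LT = uv.
f_2 = u + v + 1, LT = u.

S(f_1,f_2): lcm = uv. S = v².
  reduce S modulo (f_1, f_2):
  remainder v² ≠ 0; add g_3 = v² to the basis.

The other S-polynomials (S(f_1,g_3), S(f_2,g_3)) all reduce to 0 modulo the current basis, so we have a Gröbner basis.
Inter-reduce: drop elements whose leading term is divisible by another's, tail-reduce, and make monic.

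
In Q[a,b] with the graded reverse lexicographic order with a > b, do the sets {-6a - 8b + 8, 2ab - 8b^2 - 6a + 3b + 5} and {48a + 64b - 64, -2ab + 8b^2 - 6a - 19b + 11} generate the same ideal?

Yes, the ideals are equal.

For a fixed monomial order, each ideal has a unique reduced Gröbner basis; comparing bases decides equality.
Buchberger on the first generating set:
f_1 = -6a - 8b + 8, LT = a.
f_2 = 2ab - 8b^2 - 6a + 3b + 5, LT = ab.

S(f_1,f_2): lcm = ab. S = 16/3b^2 + 3a - 17/6b - 5/2.
  reduce S modulo (f_1, f_2):
  remainder 16/3b^2 - 41/6b + 3/2 ≠ 0; add g_3 = 16/3b^2 - 41/6b + 3/2 to the basis.

The other S-polynomials (S(f_1,g_3), S(f_2,g_3)) all reduce to 0 modulo the current basis, so we have a Gröbner basis.
Inter-reduce: drop elements whose leading term is divisible by another's, tail-reduce, and make monic.
Reduced Gröbner basis: {b^2 - 41/32b + 9/32, a + 4/3b - 4/3}.

Buchberger on the second generating set:
h_1 = 48a + 64b - 64, LT = a.
h_2 = -2ab + 8b^2 - 6a - 19b + 11, LT = ab.

S(h_1,h_2): lcm = ab. S = 16/3b^2 - 3a - 65/6b + 11/2.
  reduce S modulo (h_1, h_2):
  remainder 16/3b^2 - 41/6b + 3/2 ≠ 0; add k_3 = 16/3b^2 - 41/6b + 3/2 to the basis.

The other S-polynomials (S(h_1,k_3), S(h_2,k_3)) all reduce to 0 modulo the current basis, so we have a Gröbner basis.
Inter-reduce: drop elements whose leading term is divisible by another's, tail-reduce, and make monic.
Reduced Gröbner basis: {b^2 - 41/32b + 9/32, a + 4/3b - 4/3}.

These coincide, so the ideals are equal.
The choice of monomial ordering does not affect the verdict — as long as both bases are computed under the same ordering, their equality decides ideal equality.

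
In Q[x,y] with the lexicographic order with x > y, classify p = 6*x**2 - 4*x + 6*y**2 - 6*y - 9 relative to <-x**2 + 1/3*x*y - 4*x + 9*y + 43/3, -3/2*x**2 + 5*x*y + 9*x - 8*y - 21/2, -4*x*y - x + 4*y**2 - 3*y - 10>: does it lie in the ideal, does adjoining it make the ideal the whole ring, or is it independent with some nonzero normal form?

First compute the reduced Gröbner basis of I by Buchberger's algorithm.
f_1 = -x**2 + 1/3*x*y - 4*x + 9*y + 43/3, LT = x**2.
f_2 = -3/2*x**2 + 5*x*y + 9*x - 8*y - 21/2, LT = x**2.
f_3 = -4*x*y - x + 4*y**2 - 3*y - 10, LT = x*y.

S(f_1,f_2): lcm = x**2. S = 3*x*y + 10*x - 43/3*y - 64/3.
  leading term x*y: subtract (-3/4)·f_3 from 3*x*y + 10*x - 43/3*y - 64/3 → 37/4*x + 3*y**2 - 199/12*y - 173/6
  leading term x: no divisor's leading term divides it; move 37/4*x to the remainder.
  leading term y**2: no divisor's leading term divides it; move 3*y**2 to the remainder.
  leading term y: no divisor's leading term divides it; move -199/12*y to the remainder.
  leading term 1: no divisor's leading term divides it; move -173/6 to the remainder.
  remainder 37/4*x + 3*y**2 - 199/12*y - 173/6 ≠ 0; add h_4 = 37/4*x + 3*y**2 - 199/12*y - 173/6 to the basis.

S(f_1,f_3): lcm = x**2*y. S = -1/4*x**2 + 2/3*x*y**2 + 13/4*x*y - 5/2*x - 9*y**2 - 43/3*y.
  leading term x**2: subtract (1/4)·f_1 from -1/4*x**2 + 2/3*x*y**2 + 13/4*x*y - 5/2*x - 9*y**2 - 43/3*y → 2/3*x*y**2 + 19/6*x*y - 3/2*x - 9*y**2 - 199/12*y - 43/12
  leading term x*y**2: subtract (-1/6*y)·f_3 from 2/3*x*y**2 + 19/6*x*y - 3/2*x - 9*y**2 - 199/12*y - 43/12 → 3*x*y - 3/2*x + 2/3*y**3 - 19/2*y**2 - 73/4*y - 43/12
  leading term x*y: subtract (-3/4)·f_3 from 3*x*y - 3/2*x + 2/3*y**3 - 19/2*y**2 - 73/4*y - 43/12 → -9/4*x + 2/3*y**3 - 13/2*y**2 - 41/2*y - 133/12
  leading term x: subtract (-9/37)·h_4 from -9/4*x + 2/3*y**3 - 13/2*y**2 - 41/2*y - 133/12 → 2/3*y**3 - 427/74*y**2 - 3631/148*y - 8035/444
  leading term y**3: no divisor's leading term divides it; move 2/3*y**3 to the remainder.
  leading term y**2: no divisor's leading term divides it; move -427/74*y**2 to the remainder.
  leading term y: no divisor's leading term divides it; move -3631/148*y to the remainder.
  leading term 1: no divisor's leading term divides it; move -8035/444 to the remainder.
  remainder 2/3*y**3 - 427/74*y**2 - 3631/148*y - 8035/444 ≠ 0; add h_5 = 2/3*y**3 - 427/74*y**2 - 3631/148*y - 8035/444 to the basis.

S(f_2,f_3): lcm = x**2*y. S = -1/4*x**2 - 7/3*x*y**2 - 27/4*x*y - 5/2*x + 16/3*y**2 + 7*y.
  leading term x**2: subtract (1/4)·f_1 from -1/4*x**2 - 7/3*x*y**2 - 27/4*x*y - 5/2*x + 16/3*y**2 + 7*y → -7/3*x*y**2 - 41/6*x*y - 3/2*x + 16/3*y**2 + 19/4*y - 43/12
  leading term x*y**2: subtract (7/12*y)·f_3 from -7/3*x*y**2 - 41/6*x*y - 3/2*x + 16/3*y**2 + 19/4*y - 43/12 → -25/4*x*y - 3/2*x - 7/3*y**3 + 85/12*y**2 + 127/12*y - 43/12
  leading term x*y: subtract (25/16)·f_3 from -25/4*x*y - 3/2*x - 7/3*y**3 + 85/12*y**2 + 127/12*y - 43/12 → 1/16*x - 7/3*y**3 + 5/6*y**2 + 733/48*y + 289/24
  leading term x: subtract (1/148)·h_4 from 1/16*x - 7/3*y**3 + 5/6*y**2 + 733/48*y + 289/24 → -7/3*y**3 + 361/444*y**2 + 3415/222*y + 1811/148
  leading term y**3: subtract (-7/2)·h_5 from -7/3*y**3 + 361/444*y**2 + 3415/222*y + 1811/148 → -4303/222*y**2 - 62591/888*y - 45379/888
  leading term y**2: no divisor's leading term divides it; move -4303/222*y**2 to the remainder.
  leading term y: no divisor's leading term divides it; move -62591/888*y to the remainder.
  leading term 1: no divisor's leading term divides it; move -45379/888 to the remainder.
  remainder -4303/222*y**2 - 62591/888*y - 45379/888 ≠ 0; add h_6 = -4303/222*y**2 - 62591/888*y - 45379/888 to the basis.

S(f_1,h_4): lcm = x**2. S = -12/37*x*y**2 + 54/37*x*y + 790/111*x - 9*y - 43/3.
  leading term x*y**2: subtract (3/37*y)·f_3 from -12/37*x*y**2 + 54/37*x*y + 790/111*x - 9*y - 43/3 → 57/37*x*y + 790/111*x - 12/37*y**3 + 9/37*y**2 - 303/37*y - 43/3
  leading term x*y: subtract (-57/148)·f_3 from 57/37*x*y + 790/111*x - 12/37*y**3 + 9/37*y**2 - 303/37*y - 43/3 → 2989/444*x - 12/37*y**3 + 66/37*y**2 - 1383/148*y - 4037/222
  leading term x: subtract (2989/4107)·h_4 from 2989/444*x - 12/37*y**3 + 66/37*y**2 - 1383/148*y - 4037/222 → -12/37*y**3 - 547/1369*y**2 + 33568/12321*y + 34495/12321
  leading term y**3: subtract (-18/37)·h_5 from -12/37*y**3 - 547/1369*y**2 + 33568/12321*y + 34495/12321 → -4390/1369*y**2 - 226975/24642*y - 147955/24642
  leading term y**2: subtract (26340/159211)·h_6 from -4390/1369*y**2 - 226975/24642*y - 147955/24642 → 3510970/1432899*y + 3510970/1432899
  leading term y: no divisor's leading term divides it; move 3510970/1432899*y to the remainder.
  leading term 1: no divisor's leading term divides it; move 3510970/1432899 to the remainder.
  remainder 3510970/1432899*y + 3510970/1432899 ≠ 0; add h_7 = 3510970/1432899*y + 3510970/1432899 to the basis.

The other S-polynomials (S(f_2,h_4), S(f_3,h_4), S(f_1,h_5), S(f_2,h_5), S(f_3,h_5), S(h_4,h_5), S(f_1,h_6), S(f_2,h_6), S(f_3,h_6), S(h_4,h_6), S(h_5,h_6), S(f_1,h_7), S(f_2,h_7), S(f_3,h_7), S(h_4,h_7), S(h_5,h_7), S(h_6,h_7)) all reduce to 0 modulo the current basis, so we have a Gröbner basis.
Inter-reduce: drop elements whose leading term is divisible by another's, tail-reduce, and make monic.
Reduced Gröbner basis: {x - 1, y + 1}.
Label its elements g_1 = x - 1, g_2 = y + 1.

Reduce p = 6*x**2 - 4*x + 6*y**2 - 6*y - 9 modulo G:
  leading term x**2: subtract (6*x)·g_1 from 6*x**2 - 4*x + 6*y**2 - 6*y - 9 → 2*x + 6*y**2 - 6*y - 9
  leading term x: subtract (2)·g_1 from 2*x + 6*y**2 - 6*y - 9 → 6*y**2 - 6*y - 7
  leading term y**2: subtract (6*y)·g_2 from 6*y**2 - 6*y - 7 → -12*y - 7
  leading term y: subtract (-12)·g_2 from -12*y - 7 → 5
  leading term 1: no divisor's leading term divides it; move 5 to the remainder.
  normal form = 5.
The normal form is nonzero, so p ∉ I. Since p minus its normal form lies in I, I + (p) = I + (r) where r = 5; decide whether this ideal is the whole ring.
Here r = 5 is a nonzero constant, hence a unit: 1 ∈ I + (p), the Gröbner basis of I + (p) is {1}, and the enlarged system has no common solution — adjoining p is inconsistent.

Adjoining 6*x**2 - 4*x + 6*y**2 - 6*y - 9 makes the ideal the whole ring: the system is inconsistent.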